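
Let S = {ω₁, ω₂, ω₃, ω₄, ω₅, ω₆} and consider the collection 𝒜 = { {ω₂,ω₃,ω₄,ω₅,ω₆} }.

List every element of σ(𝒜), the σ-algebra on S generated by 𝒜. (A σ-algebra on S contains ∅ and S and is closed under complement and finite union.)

|σ(𝒜)| = 4.  σ(𝒜) = { {}, {ω₁}, {ω₂,ω₃,ω₄,ω₅,ω₆}, S }

Working:
Initial family (3 sets): { {}, {ω₂,ω₃,ω₄,ω₅,ω₆}, S }.
Round 1. New:
  {ω₁}  = {ω₂,ω₃,ω₄,ω₅,ω₆}ᶜ
  — 4 sets.
Round 2: stable.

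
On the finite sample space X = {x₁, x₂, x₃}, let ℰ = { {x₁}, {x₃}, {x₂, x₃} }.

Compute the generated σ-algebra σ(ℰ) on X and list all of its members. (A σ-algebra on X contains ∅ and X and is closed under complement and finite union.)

Initial family (5 sets): { {}, {x₁}, {x₃}, {x₂, x₃}, X }.
Round 1: 2 new —
  {x₁, x₂}  = complement {x₃}
  {x₁, x₃}  = {x₃} ∪ {x₁}
  [7 total]
Round 2: 1 new —
  {x₂}  = complement {x₁, x₃}
  [8 total]
Round 3: stable.

|σ(ℰ)| = 8.  σ(ℰ) = { {}, {x₁}, {x₂}, {x₃}, {x₁, x₂}, {x₁, x₃}, {x₂, x₃}, X }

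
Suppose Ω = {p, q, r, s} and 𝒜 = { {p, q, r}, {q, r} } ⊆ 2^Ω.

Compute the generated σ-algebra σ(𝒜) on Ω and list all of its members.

σ(𝒜) = { {}, {p}, {s}, {p, s}, {q, r}, {p, q, r}, {q, r, s}, Ω }

Check:
Initial family (4 sets): { {}, {q, r}, {p, q, r}, Ω }.
Pass 1: 2 new —
  {s}  = Ω∖{p, q, r}
  {p, s}  = Ω∖{q, r}
  |family| = 6
Pass 2 (1 new):
  {q, r, s}  = {q, r} ∪ {s}
  |family| = 7
Pass 3: +1 →
  {p}  = Ω∖{q, r, s}
  |family| = 8
Pass 4: closed — nothing new.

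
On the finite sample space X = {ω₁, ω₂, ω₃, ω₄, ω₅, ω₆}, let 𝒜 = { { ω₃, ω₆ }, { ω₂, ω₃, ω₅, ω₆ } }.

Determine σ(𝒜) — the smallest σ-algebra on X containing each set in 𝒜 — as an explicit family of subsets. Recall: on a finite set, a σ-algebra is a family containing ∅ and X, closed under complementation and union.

Seed the family with 𝒜 together with ∅ and X: { {}, { ω₃, ω₆ }, { ω₂, ω₃, ω₅, ω₆ }, X }.
Step 1 adds 2:
  { ω₁, ω₄ }  = ᶜ of { ω₂, ω₃, ω₅, ω₆ }
  { ω₁, ω₂, ω₄, ω₅ }  = ᶜ of { ω₃, ω₆ }
  [6 total]
Step 2 adds 1:
  { ω₁, ω₃, ω₄, ω₆ }  = { ω₁, ω₄ } ∪ { ω₃, ω₆ }
  [7 total]
Step 3: 1 new —
  { ω₂, ω₅ }  = ᶜ of { ω₁, ω₃, ω₄, ω₆ }
  [8 total]
Step 4: stable.

Hence σ(𝒜) has 8 members: { {}, { ω₁, ω₄ }, { ω₂, ω₅ }, { ω₃, ω₆ }, { ω₁, ω₂, ω₄, ω₅ }, { ω₁, ω₃, ω₄, ω₆ }, { ω₂, ω₃, ω₅, ω₆ }, X }.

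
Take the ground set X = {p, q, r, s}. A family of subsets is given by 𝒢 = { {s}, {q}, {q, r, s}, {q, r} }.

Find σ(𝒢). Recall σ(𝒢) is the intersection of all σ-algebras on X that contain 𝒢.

Seed the family with 𝒢 together with ∅ and X: { {}, {q}, {s}, {q, r}, {q, r, s}, X }.
Pass 1: +5 →
  {p}  = X∖{q, r, s}
  {p, s}  = X∖{q, r}
  {q, s}  = {s} ∪ {q}
  {p, q, r}  = X∖{s}
  {p, r, s}  = X∖{q}
Pass 2: 3 new —
  {p, q}  = {q} ∪ {p}
  {p, r}  = X∖{q, s}
  {p, q, s}  = {q} ∪ {p, s}
Pass 3 (2 new):
  {r}  = X∖{p, q, s}
  {r, s}  = X∖{p, q}
Pass 4 adds nothing — fixpoint reached.

|σ(𝒢)| = 16.  σ(𝒢) = { {}, {p}, {q}, {r}, {s}, {p, q}, {p, r}, {p, s}, {q, r}, {q, s}, {r, s}, {p, q, r}, {p, q, s}, {p, r, s}, {q, r, s}, X }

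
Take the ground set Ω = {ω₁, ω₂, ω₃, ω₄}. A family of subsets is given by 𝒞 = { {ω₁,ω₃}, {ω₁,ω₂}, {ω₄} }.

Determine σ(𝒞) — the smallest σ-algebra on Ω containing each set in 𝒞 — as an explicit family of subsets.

Begin from { ∅, {ω₄}, {ω₁,ω₂}, {ω₁,ω₃}, Ω } (that is, 𝒞 plus ∅ and Ω).
Pass 1 (5 new):
  {ω₂,ω₄}  = complement {ω₁,ω₃}
  {ω₃,ω₄}  = complement {ω₁,ω₂}
  {ω₁,ω₂,ω₃}  = complement {ω₄}
  {ω₁,ω₂,ω₄}  = {ω₁,ω₂} ∪ {ω₄}
  {ω₁,ω₃,ω₄}  = {ω₁,ω₃} ∪ {ω₄}
  [10 total]
Pass 2: +3 →
  {ω₂}  = complement {ω₁,ω₃,ω₄}
  {ω₃}  = complement {ω₁,ω₂,ω₄}
  {ω₂,ω₃,ω₄}  = {ω₃,ω₄} ∪ {ω₂,ω₄}
  [13 total]
Pass 3: 2 new —
  {ω₁}  = complement {ω₂,ω₃,ω₄}
  {ω₂,ω₃}  = {ω₃} ∪ {ω₂}
  [15 total]
Pass 4: +1 →
  {ω₁,ω₄}  = complement {ω₂,ω₃}
  [16 total]
Pass 5: stable.

|σ(𝒞)| = 16.  σ(𝒞) = { ∅, {ω₁}, {ω₂}, {ω₃}, {ω₄}, {ω₁,ω₂}, {ω₁,ω₃}, {ω₁,ω₄}, {ω₂,ω₃}, {ω₂,ω₄}, {ω₃,ω₄}, {ω₁,ω₂,ω₃}, {ω₁,ω₂,ω₄}, {ω₁,ω₃,ω₄}, {ω₂,ω₃,ω₄}, Ω }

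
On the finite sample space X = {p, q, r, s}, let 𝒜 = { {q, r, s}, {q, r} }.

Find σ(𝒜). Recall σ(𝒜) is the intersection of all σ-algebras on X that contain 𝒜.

σ(𝒜) = { {}, {p}, {s}, {p, s}, {q, r}, {p, q, r}, {q, r, s}, X }

Check:
Start: 𝒜 ∪ {∅, X} = { {}, {q, r}, {q, r, s}, X }.
Step 1. New:
  {p}  = ᶜ of {q, r, s}
  {p, s}  = ᶜ of {q, r}
  — 6 sets.
Step 2 adds 1:
  {p, q, r}  = {q, r} ∪ {p}
  — 7 sets.
Step 3 adds 1:
  {s}  = ᶜ of {p, q, r}
  — 8 sets.
Step 4: no new sets; the family is a σ-algebra.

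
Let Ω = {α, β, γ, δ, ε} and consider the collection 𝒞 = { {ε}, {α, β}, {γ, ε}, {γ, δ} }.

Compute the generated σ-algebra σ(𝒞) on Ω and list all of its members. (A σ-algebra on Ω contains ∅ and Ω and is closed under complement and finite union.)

Take S₀ = 𝒞 ∪ {∅, Ω} = { ∅, {ε}, {α, β}, {γ, δ}, {γ, ε}, Ω }.
Iteration 1: +5 →
  {α, β, δ}  = {γ, ε}ᶜ
  {α, β, ε}  = {γ, δ}ᶜ
  {γ, δ, ε}  = {α, β}ᶜ
  {α, β, γ, δ}  = {ε}ᶜ
  {α, β, γ, ε}  = {α, β} ∪ {γ, ε}
  |family| = 11
Iteration 2 adds 2:
  {δ}  = {α, β, γ, ε}ᶜ
  {α, β, δ, ε}  = {α, β, δ} ∪ {ε}
  |family| = 13
Iteration 3: 2 new —
  {γ}  = {α, β, δ, ε}ᶜ
  {δ, ε}  = {δ} ∪ {ε}
  |family| = 15
Iteration 4: 1 new —
  {α, β, γ}  = {δ, ε}ᶜ
  |family| = 16
Iteration 5: already closed under ᶜ and ∪.

|σ(𝒞)| = 16.  σ(𝒞) = { ∅, {γ}, {δ}, {ε}, {α, β}, {γ, δ}, {γ, ε}, {δ, ε}, {α, β, γ}, {α, β, δ}, {α, β, ε}, {γ, δ, ε}, {α, β, γ, δ}, {α, β, γ, ε}, {α, β, δ, ε}, Ω }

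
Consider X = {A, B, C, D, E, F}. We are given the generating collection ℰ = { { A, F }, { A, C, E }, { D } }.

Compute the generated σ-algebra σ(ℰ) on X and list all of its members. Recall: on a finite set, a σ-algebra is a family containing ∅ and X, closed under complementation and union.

Start: ℰ ∪ {∅, X} = { ∅, { D }, { A, F }, { A, C, E }, X }.
Pass 1 (6 new):
  { A, D, F }  = { A, F } ∪ { D }
  { B, D, F }  = ᶜ of { A, C, E }
  { A, C, D, E }  = { D } ∪ { A, C, E }
  { A, C, E, F }  = { A, F } ∪ { A, C, E }
  { B, C, D, E }  = ᶜ of { A, F }
  { A, B, C, E, F }  = ᶜ of { D }
  |family| = 11
Pass 2: +7 →
  { B, D }  = ᶜ of { A, C, E, F }
  { B, F }  = ᶜ of { A, C, D, E }
  { B, C, E }  = ᶜ of { A, D, F }
  { A, B, D, F }  = { B, D, F } ∪ { A, F }
  { A, B, C, D, E }  = { A, C, E } ∪ { B, C, D, E }
  { A, C, D, E, F }  = { A, C, E, F } ∪ { A, D, F }
  { B, C, D, E, F }  = { B, D, F } ∪ { B, C, D, E }
  |family| = 18
Pass 3: 7 new —
  { A }  = ᶜ of { B, C, D, E, F }
  { B }  = ᶜ of { A, C, D, E, F }
  { F }  = ᶜ of { A, B, C, D, E }
  { C, E }  = ᶜ of { A, B, D, F }
  { A, B, F }  = { A, F } ∪ { B, F }
  { A, B, C, E }  = { B, C, E } ∪ { A, C, E }
  { B, C, E, F }  = { B, C, E } ∪ { B, F }
  |family| = 25
Pass 4 (6 new):
  { A, B }  = { A } ∪ { B }
  { A, D }  = ᶜ of { B, C, E, F }
  { D, F }  = ᶜ of { A, B, C, E }
  { A, B, D }  = { A } ∪ { B, D }
  { C, D, E }  = ᶜ of { A, B, F }
  { C, E, F }  = { F } ∪ { C, E }
  |family| = 31
Pass 5. New:
  { C, D, E, F }  = ᶜ of { A, B }
  |family| = 32
After Pass 6 the family is unchanged; done.

|σ(ℰ)| = 32.  σ(ℰ) = { ∅, { A }, { B }, { D }, { F }, { A, B }, { A, D }, { A, F }, { B, D }, { B, F }, { C, E }, { D, F }, { A, B, D }, { A, B, F }, { A, C, E }, { A, D, F }, { B, C, E }, { B, D, F }, { C, D, E }, { C, E, F }, { A, B, C, E }, { A, B, D, F }, { A, C, D, E }, { A, C, E, F }, { B, C, D, E }, { B, C, E, F }, { C, D, E, F }, { A, B, C, D, E }, { A, B, C, E, F }, { A, C, D, E, F }, { B, C, D, E, F }, X }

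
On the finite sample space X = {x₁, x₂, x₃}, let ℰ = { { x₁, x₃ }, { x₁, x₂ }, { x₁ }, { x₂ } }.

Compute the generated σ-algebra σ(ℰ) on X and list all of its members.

Take S₀ = ℰ ∪ {∅, X} = { {  }, { x₁ }, { x₂ }, { x₁, x₂ }, { x₁, x₃ }, X }.
Iteration 1 (2 new):
  { x₃ }  = ᶜ of { x₁, x₂ }
  { x₂, x₃ }  = ᶜ of { x₁ }
  |family| = 8
Iteration 2: no new sets; the family is a σ-algebra.

Therefore σ(ℰ) = { {  }, { x₁ }, { x₂ }, { x₃ }, { x₁, x₂ }, { x₁, x₃ }, { x₂, x₃ }, X } (|σ(ℰ)| = 8).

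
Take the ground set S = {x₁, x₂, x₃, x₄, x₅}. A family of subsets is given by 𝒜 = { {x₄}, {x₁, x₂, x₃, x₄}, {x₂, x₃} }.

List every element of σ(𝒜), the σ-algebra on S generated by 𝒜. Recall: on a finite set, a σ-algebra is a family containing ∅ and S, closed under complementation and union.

Start: 𝒜 ∪ {∅, S} = { {}, {x₄}, {x₂, x₃}, {x₁, x₂, x₃, x₄}, S }.
Pass 1: 4 new —
  {x₅}  = ᶜ of {x₁, x₂, x₃, x₄}
  {x₁, x₄, x₅}  = ᶜ of {x₂, x₃}
  {x₂, x₃, x₄}  = {x₂, x₃} ∪ {x₄}
  {x₁, x₂, x₃, x₅}  = ᶜ of {x₄}
  (now 9)
Pass 2 adds 4:
  {x₁, x₅}  = ᶜ of {x₂, x₃, x₄}
  {x₄, x₅}  = {x₅} ∪ {x₄}
  {x₂, x₃, x₅}  = {x₅} ∪ {x₂, x₃}
  {x₂, x₃, x₄, x₅}  = {x₂, x₃, x₄} ∪ {x₅}
  (now 13)
Pass 3 adds 3:
  {x₁}  = ᶜ of {x₂, x₃, x₄, x₅}
  {x₁, x₄}  = ᶜ of {x₂, x₃, x₅}
  {x₁, x₂, x₃}  = ᶜ of {x₄, x₅}
  (now 16)
Pass 4: stable.

|σ(𝒜)| = 16.  σ(𝒜) = { {}, {x₁}, {x₄}, {x₅}, {x₁, x₄}, {x₁, x₅}, {x₂, x₃}, {x₄, x₅}, {x₁, x₂, x₃}, {x₁, x₄, x₅}, {x₂, x₃, x₄}, {x₂, x₃, x₅}, {x₁, x₂, x₃, x₄}, {x₁, x₂, x₃, x₅}, {x₂, x₃, x₄, x₅}, S }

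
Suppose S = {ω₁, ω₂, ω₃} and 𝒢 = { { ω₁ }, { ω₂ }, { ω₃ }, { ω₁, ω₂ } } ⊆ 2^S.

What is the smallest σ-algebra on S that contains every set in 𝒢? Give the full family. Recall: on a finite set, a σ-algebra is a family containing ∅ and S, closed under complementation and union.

σ(𝒢) = { {  }, { ω₁ }, { ω₂ }, { ω₃ }, { ω₁, ω₂ }, { ω₁, ω₃ }, { ω₂, ω₃ }, S }

Check:
Start: 𝒢 ∪ {∅, S} = { {  }, { ω₁ }, { ω₂ }, { ω₃ }, { ω₁, ω₂ }, S }.
Iteration 1: 2 new —
  { ω₁, ω₃ }  = { ω₂ }ᶜ
  { ω₂, ω₃ }  = { ω₁ }ᶜ
  (now 8)
Iteration 2: closed — nothing new.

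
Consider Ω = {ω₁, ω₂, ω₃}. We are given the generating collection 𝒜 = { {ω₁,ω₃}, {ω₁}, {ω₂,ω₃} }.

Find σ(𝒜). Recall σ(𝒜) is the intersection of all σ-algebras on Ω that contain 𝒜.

Answer: σ(𝒜) = { ∅, {ω₁}, {ω₂}, {ω₃}, {ω₁,ω₂}, {ω₁,ω₃}, {ω₂,ω₃}, Ω }

Trace:
Initial family (5 sets): { ∅, {ω₁}, {ω₁,ω₃}, {ω₂,ω₃}, Ω }.
Step 1: +1 →
  {ω₂}  = complement {ω₁,ω₃}
  — 6 sets.
Step 2: +1 →
  {ω₁,ω₂}  = {ω₂} ∪ {ω₁}
  — 7 sets.
Step 3: 1 new —
  {ω₃}  = complement {ω₁,ω₂}
  — 8 sets.
Step 4: closed — nothing new.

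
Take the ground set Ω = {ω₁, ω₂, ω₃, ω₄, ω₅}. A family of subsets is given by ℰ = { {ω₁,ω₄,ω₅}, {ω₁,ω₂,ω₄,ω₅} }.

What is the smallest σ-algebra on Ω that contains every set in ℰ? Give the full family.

σ(ℰ) = { ∅, {ω₂}, {ω₃}, {ω₂,ω₃}, {ω₁,ω₄,ω₅}, {ω₁,ω₂,ω₄,ω₅}, {ω₁,ω₃,ω₄,ω₅}, Ω }

Trace:
Initial family (4 sets): { ∅, {ω₁,ω₄,ω₅}, {ω₁,ω₂,ω₄,ω₅}, Ω }.
Pass 1: +2 →
  {ω₃}  = Ω∖{ω₁,ω₂,ω₄,ω₅}
  {ω₂,ω₃}  = Ω∖{ω₁,ω₄,ω₅}
  |family| = 6
Pass 2 (1 new):
  {ω₁,ω₃,ω₄,ω₅}  = {ω₁,ω₄,ω₅} ∪ {ω₃}
  |family| = 7
Pass 3: 1 new —
  {ω₂}  = Ω∖{ω₁,ω₃,ω₄,ω₅}
  |family| = 8
Pass 4: stable.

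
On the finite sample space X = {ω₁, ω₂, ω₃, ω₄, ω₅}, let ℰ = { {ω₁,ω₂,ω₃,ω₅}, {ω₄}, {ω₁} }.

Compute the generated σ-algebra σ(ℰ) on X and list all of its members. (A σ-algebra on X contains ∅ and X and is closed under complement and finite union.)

σ(ℰ) (8 sets): { ∅, {ω₁}, {ω₄}, {ω₁,ω₄}, {ω₂,ω₃,ω₅}, {ω₁,ω₂,ω₃,ω₅}, {ω₂,ω₃,ω₄,ω₅}, X }

Derivation:
Seed the family with ℰ together with ∅ and X: { ∅, {ω₁}, {ω₄}, {ω₁,ω₂,ω₃,ω₅}, X }.
Pass 1. New:
  {ω₁,ω₄}  = {ω₄} ∪ {ω₁}
  {ω₂,ω₃,ω₄,ω₅}  = {ω₁}ᶜ
Pass 2 (1 new):
  {ω₂,ω₃,ω₅}  = {ω₁,ω₄}ᶜ
Pass 3: no new sets; the family is a σ-algebra.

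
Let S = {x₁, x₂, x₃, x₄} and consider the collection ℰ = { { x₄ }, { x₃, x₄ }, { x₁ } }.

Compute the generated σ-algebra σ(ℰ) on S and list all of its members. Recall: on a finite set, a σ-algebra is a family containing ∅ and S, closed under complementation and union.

σ(ℰ) = { ∅, { x₁ }, { x₂ }, { x₃ }, { x₄ }, { x₁, x₂ }, { x₁, x₃ }, { x₁, x₄ }, { x₂, x₃ }, { x₂, x₄ }, { x₃, x₄ }, { x₁, x₂, x₃ }, { x₁, x₂, x₄ }, { x₁, x₃, x₄ }, { x₂, x₃, x₄ }, S }

Check:
Initial family (5 sets): { ∅, { x₁ }, { x₄ }, { x₃, x₄ }, S }.
Round 1 (5 new):
  { x₁, x₂ }  = ᶜ of { x₃, x₄ }
  { x₁, x₄ }  = { x₄ } ∪ { x₁ }
  { x₁, x₂, x₃ }  = ᶜ of { x₄ }
  { x₁, x₃, x₄ }  = { x₃, x₄ } ∪ { x₁ }
  { x₂, x₃, x₄ }  = ᶜ of { x₁ }
  [10 total]
Round 2 (3 new):
  { x₂ }  = ᶜ of { x₁, x₃, x₄ }
  { x₂, x₃ }  = ᶜ of { x₁, x₄ }
  { x₁, x₂, x₄ }  = { x₁, x₂ } ∪ { x₁, x₄ }
  [13 total]
Round 3 adds 2:
  { x₃ }  = ᶜ of { x₁, x₂, x₄ }
  { x₂, x₄ }  = { x₄ } ∪ { x₂ }
  [15 total]
Round 4: +1 →
  { x₁, x₃ }  = ᶜ of { x₂, x₄ }
  [16 total]
Round 5: stable.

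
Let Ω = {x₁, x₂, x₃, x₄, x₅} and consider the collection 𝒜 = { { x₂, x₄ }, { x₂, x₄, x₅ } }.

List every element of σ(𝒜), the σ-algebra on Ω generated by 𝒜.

Start: 𝒜 ∪ {∅, Ω} = { {  }, { x₂, x₄ }, { x₂, x₄, x₅ }, Ω }.
Pass 1 (2 new):
  { x₁, x₃ }  = ᶜ of { x₂, x₄, x₅ }
  { x₁, x₃, x₅ }  = ᶜ of { x₂, x₄ }
  [6 total]
Pass 2: 1 new —
  { x₁, x₂, x₃, x₄ }  = { x₁, x₃ } ∪ { x₂, x₄ }
  [7 total]
Pass 3. New:
  { x₅ }  = ᶜ of { x₁, x₂, x₃, x₄ }
  [8 total]
Pass 4: stable.

Therefore σ(𝒜) = { {  }, { x₅ }, { x₁, x₃ }, { x₂, x₄ }, { x₁, x₃, x₅ }, { x₂, x₄, x₅ }, { x₁, x₂, x₃, x₄ }, Ω } (|σ(𝒜)| = 8).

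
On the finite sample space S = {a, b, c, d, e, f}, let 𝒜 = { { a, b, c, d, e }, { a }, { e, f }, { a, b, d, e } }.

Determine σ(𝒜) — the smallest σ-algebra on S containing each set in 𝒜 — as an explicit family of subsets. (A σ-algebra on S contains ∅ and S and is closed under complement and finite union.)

Begin from { ∅, { a }, { e, f }, { a, b, d, e }, { a, b, c, d, e }, S } (that is, 𝒜 plus ∅ and S).
Round 1 adds 6:
  { f }  = S∖{ a, b, c, d, e }
  { c, f }  = S∖{ a, b, d, e }
  { a, e, f }  = { e, f } ∪ { a }
  { a, b, c, d }  = S∖{ e, f }
  { a, b, d, e, f }  = { e, f } ∪ { a, b, d, e }
  { b, c, d, e, f }  = S∖{ a }
  — 12 sets.
Round 2 adds 7:
  { c }  = S∖{ a, b, d, e, f }
  { a, f }  = { f } ∪ { a }
  { a, c, f }  = { c, f } ∪ { a }
  { b, c, d }  = S∖{ a, e, f }
  { c, e, f }  = { e, f } ∪ { c, f }
  { a, c, e, f }  = { a, e, f } ∪ { c, f }
  { a, b, c, d, f }  = { f } ∪ { a, b, c, d }
  — 19 sets.
Round 3: +7 →
  { e }  = S∖{ a, b, c, d, f }
  { a, c }  = { c } ∪ { a }
  { b, d }  = S∖{ a, c, e, f }
  { a, b, d }  = S∖{ c, e, f }
  { b, d, e }  = S∖{ a, c, f }
  { b, c, d, e }  = S∖{ a, f }
  { b, c, d, f }  = { b, c, d } ∪ { f }
  — 26 sets.
Round 4. New:
  { a, e }  = S∖{ b, c, d, f }
  { c, e }  = { e } ∪ { c }
  { a, c, e }  = { e } ∪ { a, c }
  { b, d, f }  = { f } ∪ { b, d }
  { a, b, d, f }  = { a, f } ∪ { a, b, d }
  { b, d, e, f }  = S∖{ a, c }
  — 32 sets.
Round 5 adds nothing — fixpoint reached.

Hence σ(𝒜) has 32 members: { ∅, { a }, { c }, { e }, { f }, { a, c }, { a, e }, { a, f }, { b, d }, { c, e }, { c, f }, { e, f }, { a, b, d }, { a, c, e }, { a, c, f }, { a, e, f }, { b, c, d }, { b, d, e }, { b, d, f }, { c, e, f }, { a, b, c, d }, { a, b, d, e }, { a, b, d, f }, { a, c, e, f }, { b, c, d, e }, { b, c, d, f }, { b, d, e, f }, { a, b, c, d, e }, { a, b, c, d, f }, { a, b, d, e, f }, { b, c, d, e, f }, S }.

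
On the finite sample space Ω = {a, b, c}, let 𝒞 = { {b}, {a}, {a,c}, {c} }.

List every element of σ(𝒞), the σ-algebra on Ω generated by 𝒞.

σ(𝒞) (8 sets): { {}, {a}, {b}, {c}, {a,b}, {a,c}, {b,c}, Ω }

Working:
Initial family (6 sets): { {}, {a}, {b}, {c}, {a,c}, Ω }.
Step 1: +2 →
  {a,b}  = {c}ᶜ
  {b,c}  = {a}ᶜ
Step 2: closed — nothing new.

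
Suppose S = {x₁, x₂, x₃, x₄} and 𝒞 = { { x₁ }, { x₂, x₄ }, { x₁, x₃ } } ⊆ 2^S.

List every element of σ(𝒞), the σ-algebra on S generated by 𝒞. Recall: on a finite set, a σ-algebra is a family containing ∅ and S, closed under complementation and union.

|σ(𝒞)| = 8.  σ(𝒞) = { {}, { x₁ }, { x₃ }, { x₁, x₃ }, { x₂, x₄ }, { x₁, x₂, x₄ }, { x₂, x₃, x₄ }, S }

Check:
Start: 𝒞 ∪ {∅, S} = { {}, { x₁ }, { x₁, x₃ }, { x₂, x₄ }, S }.
Step 1 adds 2:
  { x₁, x₂, x₄ }  = { x₂, x₄ } ∪ { x₁ }
  { x₂, x₃, x₄ }  = complement { x₁ }
  |family| = 7
Step 2 adds 1:
  { x₃ }  = complement { x₁, x₂, x₄ }
  |family| = 8
Step 3: already closed under ᶜ and ∪.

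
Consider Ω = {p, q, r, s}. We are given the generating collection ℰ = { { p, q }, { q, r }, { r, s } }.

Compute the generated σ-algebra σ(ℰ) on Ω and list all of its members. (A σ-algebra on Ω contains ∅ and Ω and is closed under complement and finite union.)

Seed the family with ℰ together with ∅ and Ω: { ∅, { p, q }, { q, r }, { r, s }, Ω }.
Step 1: +3 →
  { p, s }  = Ω∖{ q, r }
  { p, q, r }  = { q, r } ∪ { p, q }
  { q, r, s }  = { r, s } ∪ { q, r }
  |family| = 8
Step 2: 4 new —
  { p }  = Ω∖{ q, r, s }
  { s }  = Ω∖{ p, q, r }
  { p, q, s }  = { p, s } ∪ { p, q }
  { p, r, s }  = { r, s } ∪ { p, s }
  |family| = 12
Step 3: +2 →
  { q }  = Ω∖{ p, r, s }
  { r }  = Ω∖{ p, q, s }
  |family| = 14
Step 4. New:
  { p, r }  = { r } ∪ { p }
  { q, s }  = { s } ∪ { q }
  |family| = 16
Step 5: closed — nothing new.

|σ(ℰ)| = 16.  σ(ℰ) = { ∅, { p }, { q }, { r }, { s }, { p, q }, { p, r }, { p, s }, { q, r }, { q, s }, { r, s }, { p, q, r }, { p, q, s }, { p, r, s }, { q, r, s }, Ω }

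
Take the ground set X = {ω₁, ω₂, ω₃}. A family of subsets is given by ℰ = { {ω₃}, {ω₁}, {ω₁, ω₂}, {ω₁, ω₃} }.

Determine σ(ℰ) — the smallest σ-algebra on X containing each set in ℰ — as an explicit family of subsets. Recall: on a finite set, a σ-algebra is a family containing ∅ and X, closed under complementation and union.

Seed the family with ℰ together with ∅ and X: { ∅, {ω₁}, {ω₃}, {ω₁, ω₂}, {ω₁, ω₃}, X }.
Round 1. New:
  {ω₂}  = ᶜ of {ω₁, ω₃}
  {ω₂, ω₃}  = ᶜ of {ω₁}
  (now 8)
Round 2: no new sets; the family is a σ-algebra.

σ(ℰ) = { ∅, {ω₁}, {ω₂}, {ω₃}, {ω₁, ω₂}, {ω₁, ω₃}, {ω₂, ω₃}, X }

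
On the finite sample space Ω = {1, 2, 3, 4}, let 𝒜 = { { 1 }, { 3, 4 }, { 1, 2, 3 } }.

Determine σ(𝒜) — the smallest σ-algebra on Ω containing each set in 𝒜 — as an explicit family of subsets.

Begin from { ∅, { 1 }, { 3, 4 }, { 1, 2, 3 }, Ω } (that is, 𝒜 plus ∅ and Ω).
Round 1. New:
  { 4 }  = Ω∖{ 1, 2, 3 }
  { 1, 2 }  = Ω∖{ 3, 4 }
  { 1, 3, 4 }  = { 3, 4 } ∪ { 1 }
  { 2, 3, 4 }  = Ω∖{ 1 }
  [9 total]
Round 2 adds 3:
  { 2 }  = Ω∖{ 1, 3, 4 }
  { 1, 4 }  = { 4 } ∪ { 1 }
  { 1, 2, 4 }  = { 1, 2 } ∪ { 4 }
  [12 total]
Round 3 (3 new):
  { 3 }  = Ω∖{ 1, 2, 4 }
  { 2, 3 }  = Ω∖{ 1, 4 }
  { 2, 4 }  = { 4 } ∪ { 2 }
  [15 total]
Round 4: 1 new —
  { 1, 3 }  = Ω∖{ 2, 4 }
  [16 total]
After Round 5 the family is unchanged; done.

|σ(𝒜)| = 16.  σ(𝒜) = { ∅, { 1 }, { 2 }, { 3 }, { 4 }, { 1, 2 }, { 1, 3 }, { 1, 4 }, { 2, 3 }, { 2, 4 }, { 3, 4 }, { 1, 2, 3 }, { 1, 2, 4 }, { 1, 3, 4 }, { 2, 3, 4 }, Ω }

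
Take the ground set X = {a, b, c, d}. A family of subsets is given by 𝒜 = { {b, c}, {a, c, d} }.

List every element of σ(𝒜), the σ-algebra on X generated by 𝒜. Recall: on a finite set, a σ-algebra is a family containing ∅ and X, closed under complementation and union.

Answer: σ(𝒜) = { ∅, {b}, {c}, {a, d}, {b, c}, {a, b, d}, {a, c, d}, X }

Working:
Initial family (4 sets): { ∅, {b, c}, {a, c, d}, X }.
Iteration 1: +2 →
  {b}  = complement {a, c, d}
  {a, d}  = complement {b, c}
Iteration 2. New:
  {a, b, d}  = {a, d} ∪ {b}
Iteration 3: 1 new —
  {c}  = complement {a, b, d}
Iteration 4 adds nothing — fixpoint reached.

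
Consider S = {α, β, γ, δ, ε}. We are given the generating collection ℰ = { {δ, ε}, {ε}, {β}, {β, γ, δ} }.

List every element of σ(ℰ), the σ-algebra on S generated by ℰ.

Answer: σ(ℰ) = { {}, {α}, {β}, {γ}, {δ}, {ε}, {α, β}, {α, γ}, {α, δ}, {α, ε}, {β, γ}, {β, δ}, {β, ε}, {γ, δ}, {γ, ε}, {δ, ε}, {α, β, γ}, {α, β, δ}, {α, β, ε}, {α, γ, δ}, {α, γ, ε}, {α, δ, ε}, {β, γ, δ}, {β, γ, ε}, {β, δ, ε}, {γ, δ, ε}, {α, β, γ, δ}, {α, β, γ, ε}, {α, β, δ, ε}, {α, γ, δ, ε}, {β, γ, δ, ε}, S }

Trace:
Start: ℰ ∪ {∅, S} = { {}, {β}, {ε}, {δ, ε}, {β, γ, δ}, S }.
Iteration 1: 7 new —
  {α, ε}  = S∖{β, γ, δ}
  {β, ε}  = {β} ∪ {ε}
  {α, β, γ}  = S∖{δ, ε}
  {β, δ, ε}  = {δ, ε} ∪ {β}
  {α, β, γ, δ}  = S∖{ε}
  {α, γ, δ, ε}  = S∖{β}
  {β, γ, δ, ε}  = {δ, ε} ∪ {β, γ, δ}
Iteration 2. New:
  {α}  = S∖{β, γ, δ, ε}
  {α, γ}  = S∖{β, δ, ε}
  {α, β, ε}  = {β, ε} ∪ {α, ε}
  {α, γ, δ}  = S∖{β, ε}
  {α, δ, ε}  = {δ, ε} ∪ {α, ε}
  {α, β, γ, ε}  = {β, ε} ∪ {α, β, γ}
  {α, β, δ, ε}  = {α, ε} ∪ {β, δ, ε}
Iteration 3 (6 new):
  {γ}  = S∖{α, β, δ, ε}
  {δ}  = S∖{α, β, γ, ε}
  {α, β}  = {β} ∪ {α}
  {β, γ}  = S∖{α, δ, ε}
  {γ, δ}  = S∖{α, β, ε}
  {α, γ, ε}  = {α, γ} ∪ {α, ε}
Iteration 4: 6 new —
  {α, δ}  = {δ} ∪ {α}
  {β, δ}  = S∖{α, γ, ε}
  {γ, ε}  = {ε} ∪ {γ}
  {α, β, δ}  = {α, β} ∪ {δ}
  {β, γ, ε}  = {β, ε} ∪ {γ}
  {γ, δ, ε}  = S∖{α, β}
Iteration 5: no new sets; the family is a σ-algebra.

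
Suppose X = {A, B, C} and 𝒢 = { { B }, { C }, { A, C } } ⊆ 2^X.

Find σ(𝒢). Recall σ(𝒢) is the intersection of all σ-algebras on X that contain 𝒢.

σ(𝒢) (8 sets): { ∅, { A }, { B }, { C }, { A, B }, { A, C }, { B, C }, X }

Working:
Take S₀ = 𝒢 ∪ {∅, X} = { ∅, { B }, { C }, { A, C }, X }.
Iteration 1. New:
  { A, B }  = { C }ᶜ
  { B, C }  = { C } ∪ { B }
  [7 total]
Iteration 2: +1 →
  { A }  = { B, C }ᶜ
  [8 total]
Iteration 3 adds nothing — fixpoint reached.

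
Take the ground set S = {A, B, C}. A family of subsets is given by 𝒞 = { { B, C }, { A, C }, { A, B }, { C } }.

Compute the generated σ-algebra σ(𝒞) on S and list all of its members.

Take S₀ = 𝒞 ∪ {∅, S} = { ∅, { C }, { A, B }, { A, C }, { B, C }, S }.
Iteration 1: 2 new —
  { A }  = complement { B, C }
  { B }  = complement { A, C }
  |family| = 8
Iteration 2: already closed under ᶜ and ∪.

σ(𝒞) = { ∅, { A }, { B }, { C }, { A, B }, { A, C }, { B, C }, S }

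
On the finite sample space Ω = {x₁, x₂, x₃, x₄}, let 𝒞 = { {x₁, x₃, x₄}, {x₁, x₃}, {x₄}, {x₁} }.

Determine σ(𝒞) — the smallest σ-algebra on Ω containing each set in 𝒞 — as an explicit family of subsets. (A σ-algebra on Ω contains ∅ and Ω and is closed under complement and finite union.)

Start: 𝒞 ∪ {∅, Ω} = { {}, {x₁}, {x₄}, {x₁, x₃}, {x₁, x₃, x₄}, Ω }.
Iteration 1: 5 new —
  {x₂}  = Ω∖{x₁, x₃, x₄}
  {x₁, x₄}  = {x₄} ∪ {x₁}
  {x₂, x₄}  = Ω∖{x₁, x₃}
  {x₁, x₂, x₃}  = Ω∖{x₄}
  {x₂, x₃, x₄}  = Ω∖{x₁}
  [11 total]
Iteration 2. New:
  {x₁, x₂}  = {x₂} ∪ {x₁}
  {x₂, x₃}  = Ω∖{x₁, x₄}
  {x₁, x₂, x₄}  = {x₂} ∪ {x₁, x₄}
  [14 total]
Iteration 3 adds 2:
  {x₃}  = Ω∖{x₁, x₂, x₄}
  {x₃, x₄}  = Ω∖{x₁, x₂}
  [16 total]
After Iteration 4 the family is unchanged; done.

Hence σ(𝒞) has 16 members: { {}, {x₁}, {x₂}, {x₃}, {x₄}, {x₁, x₂}, {x₁, x₃}, {x₁, x₄}, {x₂, x₃}, {x₂, x₄}, {x₃, x₄}, {x₁, x₂, x₃}, {x₁, x₂, x₄}, {x₁, x₃, x₄}, {x₂, x₃, x₄}, Ω }.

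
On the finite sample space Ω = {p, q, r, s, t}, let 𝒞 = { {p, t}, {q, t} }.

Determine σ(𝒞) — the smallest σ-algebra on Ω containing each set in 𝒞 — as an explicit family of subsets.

|σ(𝒞)| = 16.  σ(𝒞) = { {}, {p}, {q}, {t}, {p, q}, {p, t}, {q, t}, {r, s}, {p, q, t}, {p, r, s}, {q, r, s}, {r, s, t}, {p, q, r, s}, {p, r, s, t}, {q, r, s, t}, Ω }

Trace:
Start: 𝒞 ∪ {∅, Ω} = { {}, {p, t}, {q, t}, Ω }.
Iteration 1: +3 →
  {p, q, t}  = {q, t} ∪ {p, t}
  {p, r, s}  = {q, t}ᶜ
  {q, r, s}  = {p, t}ᶜ
  |family| = 7
Iteration 2: +4 →
  {r, s}  = {p, q, t}ᶜ
  {p, q, r, s}  = {p, r, s} ∪ {q, r, s}
  {p, r, s, t}  = {p, r, s} ∪ {p, t}
  {q, r, s, t}  = {q, t} ∪ {q, r, s}
  |family| = 11
Iteration 3: +3 →
  {p}  = {q, r, s, t}ᶜ
  {q}  = {p, r, s, t}ᶜ
  {t}  = {p, q, r, s}ᶜ
  |family| = 14
Iteration 4: +2 →
  {p, q}  = {q} ∪ {p}
  {r, s, t}  = {r, s} ∪ {t}
  |family| = 16
Iteration 5: already closed under ᶜ and ∪.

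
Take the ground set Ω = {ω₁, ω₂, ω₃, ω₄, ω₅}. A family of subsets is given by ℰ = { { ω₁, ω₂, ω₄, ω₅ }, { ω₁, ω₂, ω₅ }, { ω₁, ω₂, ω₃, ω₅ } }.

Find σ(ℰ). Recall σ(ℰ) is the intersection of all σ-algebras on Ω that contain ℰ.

Begin from { {  }, { ω₁, ω₂, ω₅ }, { ω₁, ω₂, ω₃, ω₅ }, { ω₁, ω₂, ω₄, ω₅ }, Ω } (that is, ℰ plus ∅ and Ω).
Pass 1. New:
  { ω₃ }  = ᶜ of { ω₁, ω₂, ω₄, ω₅ }
  { ω₄ }  = ᶜ of { ω₁, ω₂, ω₃, ω₅ }
  { ω₃, ω₄ }  = ᶜ of { ω₁, ω₂, ω₅ }
  [8 total]
Pass 2: stable.

|σ(ℰ)| = 8.  σ(ℰ) = { {  }, { ω₃ }, { ω₄ }, { ω₃, ω₄ }, { ω₁, ω₂, ω₅ }, { ω₁, ω₂, ω₃, ω₅ }, { ω₁, ω₂, ω₄, ω₅ }, Ω }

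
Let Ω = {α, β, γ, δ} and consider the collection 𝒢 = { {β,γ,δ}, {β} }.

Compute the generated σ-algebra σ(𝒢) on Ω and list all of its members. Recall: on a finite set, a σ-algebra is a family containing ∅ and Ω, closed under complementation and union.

σ(𝒢) (8 sets): { {}, {α}, {β}, {α,β}, {γ,δ}, {α,γ,δ}, {β,γ,δ}, Ω }

Check:
Begin from { {}, {β}, {β,γ,δ}, Ω } (that is, 𝒢 plus ∅ and Ω).
Pass 1. New:
  {α}  = Ω∖{β,γ,δ}
  {α,γ,δ}  = Ω∖{β}
  (now 6)
Pass 2 (1 new):
  {α,β}  = {β} ∪ {α}
  (now 7)
Pass 3: +1 →
  {γ,δ}  = Ω∖{α,β}
  (now 8)
Pass 4: already closed under ᶜ and ∪.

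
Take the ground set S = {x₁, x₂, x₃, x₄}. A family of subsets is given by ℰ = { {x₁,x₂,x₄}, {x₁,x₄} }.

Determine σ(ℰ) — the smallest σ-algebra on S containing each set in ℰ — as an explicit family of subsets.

σ(ℰ) (8 sets): { {}, {x₂}, {x₃}, {x₁,x₄}, {x₂,x₃}, {x₁,x₂,x₄}, {x₁,x₃,x₄}, S }

Trace:
Begin from { {}, {x₁,x₄}, {x₁,x₂,x₄}, S } (that is, ℰ plus ∅ and S).
Pass 1 adds 2:
  {x₃}  = complement {x₁,x₂,x₄}
  {x₂,x₃}  = complement {x₁,x₄}
  (now 6)
Pass 2 (1 new):
  {x₁,x₃,x₄}  = {x₃} ∪ {x₁,x₄}
  (now 7)
Pass 3 adds 1:
  {x₂}  = complement {x₁,x₃,x₄}
  (now 8)
Pass 4: already closed under ᶜ and ∪.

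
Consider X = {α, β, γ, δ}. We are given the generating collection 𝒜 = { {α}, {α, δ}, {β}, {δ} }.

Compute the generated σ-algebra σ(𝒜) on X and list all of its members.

σ(𝒜) = { {}, {α}, {β}, {γ}, {δ}, {α, β}, {α, γ}, {α, δ}, {β, γ}, {β, δ}, {γ, δ}, {α, β, γ}, {α, β, δ}, {α, γ, δ}, {β, γ, δ}, X }

Working:
Take S₀ = 𝒜 ∪ {∅, X} = { {}, {α}, {β}, {δ}, {α, δ}, X }.
Round 1. New:
  {α, β}  = {β} ∪ {α}
  {β, γ}  = complement {α, δ}
  {β, δ}  = {δ} ∪ {β}
  {α, β, γ}  = complement {δ}
  {α, β, δ}  = {α, δ} ∪ {β}
  {α, γ, δ}  = complement {β}
  {β, γ, δ}  = complement {α}
  [13 total]
Round 2: +3 →
  {γ}  = complement {α, β, δ}
  {α, γ}  = complement {β, δ}
  {γ, δ}  = complement {α, β}
  [16 total]
Round 3: stable.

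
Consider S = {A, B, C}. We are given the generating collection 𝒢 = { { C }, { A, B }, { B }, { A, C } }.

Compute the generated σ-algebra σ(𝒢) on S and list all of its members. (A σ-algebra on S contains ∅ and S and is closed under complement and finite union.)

Answer: σ(𝒢) = { ∅, { A }, { B }, { C }, { A, B }, { A, C }, { B, C }, S }

Trace:
Take S₀ = 𝒢 ∪ {∅, S} = { ∅, { B }, { C }, { A, B }, { A, C }, S }.
Iteration 1: 1 new —
  { B, C }  = { C } ∪ { B }
  (now 7)
Iteration 2. New:
  { A }  = ᶜ of { B, C }
  (now 8)
Iteration 3 adds nothing — fixpoint reached.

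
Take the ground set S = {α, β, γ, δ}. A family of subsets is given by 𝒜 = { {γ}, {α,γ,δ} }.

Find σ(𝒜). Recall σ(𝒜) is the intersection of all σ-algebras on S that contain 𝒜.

Start: 𝒜 ∪ {∅, S} = { ∅, {γ}, {α,γ,δ}, S }.
Round 1 adds 2:
  {β}  = S∖{α,γ,δ}
  {α,β,δ}  = S∖{γ}
  — 6 sets.
Round 2 (1 new):
  {β,γ}  = {γ} ∪ {β}
  — 7 sets.
Round 3: 1 new —
  {α,δ}  = S∖{β,γ}
  — 8 sets.
Round 4: already closed under ᶜ and ∪.

σ(𝒜) = { ∅, {β}, {γ}, {α,δ}, {β,γ}, {α,β,δ}, {α,γ,δ}, S }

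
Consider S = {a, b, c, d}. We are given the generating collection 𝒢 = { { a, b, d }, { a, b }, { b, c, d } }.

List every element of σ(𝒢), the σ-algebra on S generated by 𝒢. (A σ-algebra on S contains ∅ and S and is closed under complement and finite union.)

Start: 𝒢 ∪ {∅, S} = { {}, { a, b }, { a, b, d }, { b, c, d }, S }.
Pass 1: +3 →
  { a }  = ᶜ of { b, c, d }
  { c }  = ᶜ of { a, b, d }
  { c, d }  = ᶜ of { a, b }
  — 8 sets.
Pass 2: 3 new —
  { a, c }  = { c } ∪ { a }
  { a, b, c }  = { c } ∪ { a, b }
  { a, c, d }  = { c, d } ∪ { a }
  — 11 sets.
Pass 3. New:
  { b }  = ᶜ of { a, c, d }
  { d }  = ᶜ of { a, b, c }
  { b, d }  = ᶜ of { a, c }
  — 14 sets.
Pass 4: +2 →
  { a, d }  = { d } ∪ { a }
  { b, c }  = { c } ∪ { b }
  — 16 sets.
Pass 5: already closed under ᶜ and ∪.

Therefore σ(𝒢) = { {}, { a }, { b }, { c }, { d }, { a, b }, { a, c }, { a, d }, { b, c }, { b, d }, { c, d }, { a, b, c }, { a, b, d }, { a, c, d }, { b, c, d }, S } (|σ(𝒢)| = 16).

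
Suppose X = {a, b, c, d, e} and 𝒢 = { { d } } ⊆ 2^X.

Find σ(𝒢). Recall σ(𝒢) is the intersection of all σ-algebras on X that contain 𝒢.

Take S₀ = 𝒢 ∪ {∅, X} = { ∅, { d }, X }.
Pass 1. New:
  { a, b, c, e }  = complement { d }
  (now 4)
After Pass 2 the family is unchanged; done.

σ(𝒢) = { ∅, { d }, { a, b, c, e }, X }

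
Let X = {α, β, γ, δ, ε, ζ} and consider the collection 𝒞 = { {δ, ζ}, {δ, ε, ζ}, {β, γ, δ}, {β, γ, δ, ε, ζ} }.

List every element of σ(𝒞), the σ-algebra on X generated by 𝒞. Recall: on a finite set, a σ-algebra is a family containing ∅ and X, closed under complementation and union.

Take S₀ = 𝒞 ∪ {∅, X} = { {}, {δ, ζ}, {β, γ, δ}, {δ, ε, ζ}, {β, γ, δ, ε, ζ}, X }.
Iteration 1. New:
  {α}  = ᶜ of {β, γ, δ, ε, ζ}
  {α, β, γ}  = ᶜ of {δ, ε, ζ}
  {α, ε, ζ}  = ᶜ of {β, γ, δ}
  {α, β, γ, ε}  = ᶜ of {δ, ζ}
  {β, γ, δ, ζ}  = {β, γ, δ} ∪ {δ, ζ}
  [11 total]
Iteration 2: 7 new —
  {α, ε}  = ᶜ of {β, γ, δ, ζ}
  {α, δ, ζ}  = {δ, ζ} ∪ {α}
  {α, β, γ, δ}  = {β, γ, δ} ∪ {α, β, γ}
  {α, δ, ε, ζ}  = {α, ε, ζ} ∪ {δ, ζ}
  {α, β, γ, δ, ε}  = {β, γ, δ} ∪ {α, β, γ, ε}
  {α, β, γ, δ, ζ}  = {α, β, γ} ∪ {β, γ, δ, ζ}
  {α, β, γ, ε, ζ}  = {α, β, γ} ∪ {α, ε, ζ}
  [18 total]
Iteration 3: +6 →
  {δ}  = ᶜ of {α, β, γ, ε, ζ}
  {ε}  = ᶜ of {α, β, γ, δ, ζ}
  {ζ}  = ᶜ of {α, β, γ, δ, ε}
  {β, γ}  = ᶜ of {α, δ, ε, ζ}
  {ε, ζ}  = ᶜ of {α, β, γ, δ}
  {β, γ, ε}  = ᶜ of {α, δ, ζ}
  [24 total]
Iteration 4: 8 new —
  {α, δ}  = {α} ∪ {δ}
  {α, ζ}  = {α} ∪ {ζ}
  {δ, ε}  = {ε} ∪ {δ}
  {α, δ, ε}  = {α, ε} ∪ {δ}
  {β, γ, ζ}  = {ζ} ∪ {β, γ}
  {α, β, γ, ζ}  = {α, β, γ} ∪ {ζ}
  {β, γ, δ, ε}  = {β, γ, δ} ∪ {ε}
  {β, γ, ε, ζ}  = {ε, ζ} ∪ {β, γ, ε}
  [32 total]
Iteration 5: closed — nothing new.

Hence σ(𝒞) has 32 members: { {}, {α}, {δ}, {ε}, {ζ}, {α, δ}, {α, ε}, {α, ζ}, {β, γ}, {δ, ε}, {δ, ζ}, {ε, ζ}, {α, β, γ}, {α, δ, ε}, {α, δ, ζ}, {α, ε, ζ}, {β, γ, δ}, {β, γ, ε}, {β, γ, ζ}, {δ, ε, ζ}, {α, β, γ, δ}, {α, β, γ, ε}, {α, β, γ, ζ}, {α, δ, ε, ζ}, {β, γ, δ, ε}, {β, γ, δ, ζ}, {β, γ, ε, ζ}, {α, β, γ, δ, ε}, {α, β, γ, δ, ζ}, {α, β, γ, ε, ζ}, {β, γ, δ, ε, ζ}, X }.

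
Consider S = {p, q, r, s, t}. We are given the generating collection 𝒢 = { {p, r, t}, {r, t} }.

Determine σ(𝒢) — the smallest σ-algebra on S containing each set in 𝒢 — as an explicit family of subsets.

Seed the family with 𝒢 together with ∅ and S: { {}, {r, t}, {p, r, t}, S }.
Round 1: 2 new —
  {q, s}  = S∖{p, r, t}
  {p, q, s}  = S∖{r, t}
  — 6 sets.
Round 2 (1 new):
  {q, r, s, t}  = {r, t} ∪ {q, s}
  — 7 sets.
Round 3 (1 new):
  {p}  = S∖{q, r, s, t}
  — 8 sets.
Round 4: already closed under ᶜ and ∪.

|σ(𝒢)| = 8.  σ(𝒢) = { {}, {p}, {q, s}, {r, t}, {p, q, s}, {p, r, t}, {q, r, s, t}, S }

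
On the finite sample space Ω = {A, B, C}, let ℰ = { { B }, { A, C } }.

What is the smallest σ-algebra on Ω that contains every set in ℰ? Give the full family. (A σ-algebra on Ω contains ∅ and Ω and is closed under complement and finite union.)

Seed the family with ℰ together with ∅ and Ω: { ∅, { B }, { A, C }, Ω }.
Pass 1: stable.

Therefore σ(ℰ) = { ∅, { B }, { A, C }, Ω } (|σ(ℰ)| = 4).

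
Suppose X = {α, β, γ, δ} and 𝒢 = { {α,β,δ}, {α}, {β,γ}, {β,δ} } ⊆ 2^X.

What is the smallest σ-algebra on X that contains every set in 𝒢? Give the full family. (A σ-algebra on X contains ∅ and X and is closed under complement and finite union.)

σ(𝒢) (16 sets): { {}, {α}, {β}, {γ}, {δ}, {α,β}, {α,γ}, {α,δ}, {β,γ}, {β,δ}, {γ,δ}, {α,β,γ}, {α,β,δ}, {α,γ,δ}, {β,γ,δ}, X }

Derivation:
Initial family (6 sets): { {}, {α}, {β,γ}, {β,δ}, {α,β,δ}, X }.
Round 1: 5 new —
  {γ}  = {α,β,δ}ᶜ
  {α,γ}  = {β,δ}ᶜ
  {α,δ}  = {β,γ}ᶜ
  {α,β,γ}  = {β,γ} ∪ {α}
  {β,γ,δ}  = {α}ᶜ
  (now 11)
Round 2 adds 2:
  {δ}  = {α,β,γ}ᶜ
  {α,γ,δ}  = {γ} ∪ {α,δ}
  (now 13)
Round 3: 2 new —
  {β}  = {α,γ,δ}ᶜ
  {γ,δ}  = {γ} ∪ {δ}
  (now 15)
Round 4: +1 →
  {α,β}  = {γ,δ}ᶜ
  (now 16)
Round 5 adds nothing — fixpoint reached.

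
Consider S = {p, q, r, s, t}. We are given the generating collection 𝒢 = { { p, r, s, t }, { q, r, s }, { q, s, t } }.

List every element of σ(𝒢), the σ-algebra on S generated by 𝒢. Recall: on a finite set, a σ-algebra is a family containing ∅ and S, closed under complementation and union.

σ(𝒢) = { {  }, { p }, { q }, { r }, { s }, { t }, { p, q }, { p, r }, { p, s }, { p, t }, { q, r }, { q, s }, { q, t }, { r, s }, { r, t }, { s, t }, { p, q, r }, { p, q, s }, { p, q, t }, { p, r, s }, { p, r, t }, { p, s, t }, { q, r, s }, { q, r, t }, { q, s, t }, { r, s, t }, { p, q, r, s }, { p, q, r, t }, { p, q, s, t }, { p, r, s, t }, { q, r, s, t }, S }

Check:
Begin from { {  }, { q, r, s }, { q, s, t }, { p, r, s, t }, S } (that is, 𝒢 plus ∅ and S).
Pass 1. New:
  { q }  = S∖{ p, r, s, t }
  { p, r }  = S∖{ q, s, t }
  { p, t }  = S∖{ q, r, s }
  { q, r, s, t }  = { q, r, s } ∪ { q, s, t }
  — 9 sets.
Pass 2: 6 new —
  { p }  = S∖{ q, r, s, t }
  { p, q, r }  = { q } ∪ { p, r }
  { p, q, t }  = { q } ∪ { p, t }
  { p, r, t }  = { p, r } ∪ { p, t }
  { p, q, r, s }  = { q, r, s } ∪ { p, r }
  { p, q, s, t }  = { p, t } ∪ { q, s, t }
  — 15 sets.
Pass 3: +7 →
  { r }  = S∖{ p, q, s, t }
  { t }  = S∖{ p, q, r, s }
  { p, q }  = { q } ∪ { p }
  { q, s }  = S∖{ p, r, t }
  { r, s }  = S∖{ p, q, t }
  { s, t }  = S∖{ p, q, r }
  { p, q, r, t }  = { p, q, t } ∪ { p, q, r }
  — 22 sets.
Pass 4 (8 new):
  { s }  = S∖{ p, q, r, t }
  { q, r }  = { q } ∪ { r }
  { q, t }  = { q } ∪ { t }
  { r, t }  = { t } ∪ { r }
  { p, q, s }  = { q, s } ∪ { p, q }
  { p, r, s }  = { r, s } ∪ { p, r }
  { p, s, t }  = { s, t } ∪ { p, t }
  { r, s, t }  = S∖{ p, q }
  — 30 sets.
Pass 5 (2 new):
  { p, s }  = { s } ∪ { p }
  { q, r, t }  = { q, t } ∪ { r }
  — 32 sets.
After Pass 6 the family is unchanged; done.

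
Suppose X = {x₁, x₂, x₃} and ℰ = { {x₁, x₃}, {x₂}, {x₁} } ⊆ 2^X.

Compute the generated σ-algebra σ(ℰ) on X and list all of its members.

Seed the family with ℰ together with ∅ and X: { {}, {x₁}, {x₂}, {x₁, x₃}, X }.
Pass 1 (2 new):
  {x₁, x₂}  = {x₂} ∪ {x₁}
  {x₂, x₃}  = X∖{x₁}
  [7 total]
Pass 2: 1 new —
  {x₃}  = X∖{x₁, x₂}
  [8 total]
Pass 3: closed — nothing new.

σ(ℰ) = { {}, {x₁}, {x₂}, {x₃}, {x₁, x₂}, {x₁, x₃}, {x₂, x₃}, X }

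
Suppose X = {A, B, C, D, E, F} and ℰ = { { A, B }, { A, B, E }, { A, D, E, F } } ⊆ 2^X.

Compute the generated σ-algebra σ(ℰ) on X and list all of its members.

Start: ℰ ∪ {∅, X} = { ∅, { A, B }, { A, B, E }, { A, D, E, F }, X }.
Iteration 1 adds 4:
  { B, C }  = X∖{ A, D, E, F }
  { C, D, F }  = X∖{ A, B, E }
  { C, D, E, F }  = X∖{ A, B }
  { A, B, D, E, F }  = { A, B, E } ∪ { A, D, E, F }
Iteration 2 adds 7:
  { C }  = X∖{ A, B, D, E, F }
  { A, B, C }  = { A, B } ∪ { B, C }
  { A, B, C, E }  = { A, B, E } ∪ { B, C }
  { B, C, D, F }  = { B, C } ∪ { C, D, F }
  { A, B, C, D, F }  = { A, B } ∪ { C, D, F }
  { A, C, D, E, F }  = { C, D, E, F } ∪ { A, D, E, F }
  { B, C, D, E, F }  = { C, D, E, F } ∪ { B, C }
Iteration 3: +6 →
  { A }  = X∖{ B, C, D, E, F }
  { B }  = X∖{ A, C, D, E, F }
  { E }  = X∖{ A, B, C, D, F }
  { A, E }  = X∖{ B, C, D, F }
  { D, F }  = X∖{ A, B, C, E }
  { D, E, F }  = X∖{ A, B, C }
Iteration 4: 10 new —
  { A, C }  = { C } ∪ { A }
  { B, E }  = { B } ∪ { E }
  { C, E }  = { E } ∪ { C }
  { A, C, E }  = { C } ∪ { A, E }
  { A, D, F }  = { D, F } ∪ { A }
  { B, C, E }  = { E } ∪ { B, C }
  { B, D, F }  = { B } ∪ { D, F }
  { A, B, D, F }  = { A, B } ∪ { D, F }
  { A, C, D, F }  = { C, D, F } ∪ { A }
  { B, D, E, F }  = { B } ∪ { D, E, F }
Iteration 5: closed — nothing new.

σ(ℰ) = { ∅, { A }, { B }, { C }, { E }, { A, B }, { A, C }, { A, E }, { B, C }, { B, E }, { C, E }, { D, F }, { A, B, C }, { A, B, E }, { A, C, E }, { A, D, F }, { B, C, E }, { B, D, F }, { C, D, F }, { D, E, F }, { A, B, C, E }, { A, B, D, F }, { A, C, D, F }, { A, D, E, F }, { B, C, D, F }, { B, D, E, F }, { C, D, E, F }, { A, B, C, D, F }, { A, B, D, E, F }, { A, C, D, E, F }, { B, C, D, E, F }, X }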